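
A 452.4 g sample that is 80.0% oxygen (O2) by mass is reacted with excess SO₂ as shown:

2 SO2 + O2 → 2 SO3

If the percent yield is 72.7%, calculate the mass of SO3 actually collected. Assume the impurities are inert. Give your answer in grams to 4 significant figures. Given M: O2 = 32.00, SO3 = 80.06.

Pure O2 available = 452.4 g × 0.800 = 361.92 g.
n(O2) = 361.92 g / 32.00 g/mol = 11.310 mol.
From the equation the O2:SO3 mole ratio is 1:2, so n(SO3) = 11.310 × 2/1 = 22.620 mol.
Mass of SO3 = 22.620 mol × 80.06 g/mol = 1811.0 g.
Actual mass collected = 1811.0 g × 0.727 = 1316.6 g.

1317 g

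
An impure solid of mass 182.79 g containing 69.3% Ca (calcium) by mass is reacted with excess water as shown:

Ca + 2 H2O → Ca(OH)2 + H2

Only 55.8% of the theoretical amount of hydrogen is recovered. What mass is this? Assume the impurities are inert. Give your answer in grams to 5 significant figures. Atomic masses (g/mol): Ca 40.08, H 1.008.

Pure Ca available = 182.79 g × 0.693 = 126.673 g.
M(Ca) = 40.08 g/mol.
M(H2) = 2(1.008) = 2.016 g/mol.
n(Ca) = 126.673 g / 40.08 g/mol = 3.16052 mol.
From the equation the Ca:H2 mole ratio is 1:1, so n(H2) = 3.16052 × 1/1 = 3.16052 mol.
Mass of H2 = 3.16052 mol × 2.016 g/mol = 6.37160 g.
Actual mass collected = 6.37160 g × 0.558 = 3.55535 g.

3.5554 g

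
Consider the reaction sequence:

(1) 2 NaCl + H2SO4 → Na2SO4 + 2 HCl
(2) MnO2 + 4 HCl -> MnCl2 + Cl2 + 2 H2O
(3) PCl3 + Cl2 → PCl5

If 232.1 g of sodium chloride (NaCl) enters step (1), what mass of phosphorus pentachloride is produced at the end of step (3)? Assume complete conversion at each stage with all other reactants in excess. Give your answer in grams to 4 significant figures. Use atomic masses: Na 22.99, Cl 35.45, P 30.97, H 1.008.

M(NaCl) = 22.99 + 35.45 = 58.44 g/mol.
M(PCl5) = 30.97 + 5(35.45) = 208.22 g/mol.
n(NaCl) = 232.1 / 58.44 = 3.9716 mol.
Reaction (1): NaCl→HCl ratio 2:2 ⇒ n(HCl) = 3.9716 mol.
Reaction (2): HCl→Cl2 ratio 4:1 ⇒ n(Cl2) = 0.99290 mol.
Reaction (3): Cl2→PCl5 ratio 1:1 ⇒ n(PCl5) = 0.99290 mol.
Mass of PCl5 = 0.99290 × 208.22 = 206.74 g.

206.7 g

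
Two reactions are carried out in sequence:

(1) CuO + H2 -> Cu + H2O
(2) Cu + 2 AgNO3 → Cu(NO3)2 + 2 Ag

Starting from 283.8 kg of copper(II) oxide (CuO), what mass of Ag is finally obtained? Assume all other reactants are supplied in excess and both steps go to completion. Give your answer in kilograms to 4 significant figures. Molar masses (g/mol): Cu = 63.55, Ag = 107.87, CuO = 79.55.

283.8 kg = 283800 g.
n(CuO) = 283800 / 79.55 = 3567.6 mol.
Step 1 gives a 1:1 ratio of CuO to Cu, so n(Cu) = 3567.6 mol.
In step 2 the Cu:Ag ratio is 1:2, so n(Ag) = 7135.1 mol.
Mass of Ag = 7135.1 × 107.87 = 769670 g = 769.7 kg.

769.7 kg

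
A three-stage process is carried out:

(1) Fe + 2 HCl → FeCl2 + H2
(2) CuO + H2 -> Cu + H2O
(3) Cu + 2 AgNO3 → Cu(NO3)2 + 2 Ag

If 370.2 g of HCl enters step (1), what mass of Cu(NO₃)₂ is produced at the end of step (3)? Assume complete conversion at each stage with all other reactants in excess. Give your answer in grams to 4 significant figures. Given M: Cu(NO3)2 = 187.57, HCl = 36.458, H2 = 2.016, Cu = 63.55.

952.3 g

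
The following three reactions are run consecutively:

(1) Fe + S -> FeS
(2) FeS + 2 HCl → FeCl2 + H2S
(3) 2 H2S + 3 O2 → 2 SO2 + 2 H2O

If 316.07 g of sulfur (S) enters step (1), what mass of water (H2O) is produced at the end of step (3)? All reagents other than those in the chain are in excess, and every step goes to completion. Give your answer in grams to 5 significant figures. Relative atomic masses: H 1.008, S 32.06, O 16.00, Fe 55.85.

M(S) = 32.06 g/mol.
M(H2O) = 2(1.008) + 16.00 = 18.016 g/mol.
n(S) = 316.07 / 32.06 = 9.85870 mol.
Reaction (1): S→FeS ratio 1:1 ⇒ n(FeS) = 9.85870 mol.
Reaction (2): FeS→H2S ratio 1:1 ⇒ n(H2S) = 9.85870 mol.
Reaction (3): H2S→H2O ratio 2:2 ⇒ n(H2O) = 9.85870 mol.
Mass of H2O = 9.85870 × 18.016 = 177.614 g.

177.61 g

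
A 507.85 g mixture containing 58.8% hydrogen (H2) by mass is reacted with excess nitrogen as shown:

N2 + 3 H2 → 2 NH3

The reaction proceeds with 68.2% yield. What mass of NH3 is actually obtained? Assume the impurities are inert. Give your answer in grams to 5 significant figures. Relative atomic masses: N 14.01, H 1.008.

1147.2 g

Pure H2 available = 507.85 g × 0.588 = 298.616 g.
M(H2) = 2(1.008) = 2.016 g/mol.
M(NH3) = 14.01 + 3(1.008) = 17.034 g/mol.
n(H2) = 298.616 g / 2.016 g/mol = 148.123 mol.
From the equation the H2:NH3 mole ratio is 3:2, so n(NH3) = 148.123 × 2/3 = 98.7486 mol.
Mass of NH3 = 98.7486 mol × 17.034 g/mol = 1682.08 g.
Actual mass collected = 1682.08 g × 0.682 = 1147.18 g.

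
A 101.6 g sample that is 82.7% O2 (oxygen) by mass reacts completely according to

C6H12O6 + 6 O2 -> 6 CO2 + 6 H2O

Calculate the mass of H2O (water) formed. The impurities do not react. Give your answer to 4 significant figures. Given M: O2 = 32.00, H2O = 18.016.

Mass of pure O2 = 101.6 g × 0.827 = 84.023 g.
n(O2) = 84.023 g / 32.00 g/mol = 2.6257 mol.
From the equation the O2:H2O mole ratio is 6:6, so n(H2O) = 2.6257 × 6/6 = 2.6257 mol.
Mass of H2O = 2.6257 mol × 18.016 g/mol = 47.305 g.

47.31 g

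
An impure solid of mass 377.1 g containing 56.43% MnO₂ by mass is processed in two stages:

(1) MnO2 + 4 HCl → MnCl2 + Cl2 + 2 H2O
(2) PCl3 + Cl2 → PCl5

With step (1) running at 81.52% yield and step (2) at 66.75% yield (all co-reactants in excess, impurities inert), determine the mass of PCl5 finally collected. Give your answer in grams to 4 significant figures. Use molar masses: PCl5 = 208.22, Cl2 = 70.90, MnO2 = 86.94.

277.3 g

Pure MnO2 = 377.1 × 0.5643 = 212.80 g.
n(MnO2) = 212.80 / 86.94 = 2.4476 mol.
Step 1 (MnO2:Cl2 = 1:1): theoretical n(Cl2) = 2.4476 mol; at 81.52% yield, n(Cl2) = 1.9953 mol.
Step 2 (Cl2:PCl5 = 1:1): theoretical n(PCl5) = 1.9953 mol, so theoretical mass = 1.9953 × 208.22 = 415.46 g.
At 66.75% yield, actual mass of PCl5 = 415.46 × 0.6675 = 277.32 g.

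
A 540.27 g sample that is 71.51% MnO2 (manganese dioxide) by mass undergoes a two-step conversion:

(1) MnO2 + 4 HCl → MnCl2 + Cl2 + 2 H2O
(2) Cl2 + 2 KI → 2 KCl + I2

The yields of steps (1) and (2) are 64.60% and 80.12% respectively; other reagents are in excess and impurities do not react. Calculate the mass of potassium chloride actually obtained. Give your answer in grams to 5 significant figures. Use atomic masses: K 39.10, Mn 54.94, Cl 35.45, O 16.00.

342.93 g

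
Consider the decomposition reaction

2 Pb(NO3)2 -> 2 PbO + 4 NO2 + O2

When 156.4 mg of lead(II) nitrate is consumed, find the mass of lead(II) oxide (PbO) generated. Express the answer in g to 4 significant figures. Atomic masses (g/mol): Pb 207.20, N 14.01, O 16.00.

M(Pb(NO3)2) = 207.20 + 2(14.01) + 6(16.00) = 331.22 g/mol.
M(PbO) = 207.20 + 16.00 = 223.20 g/mol.
Convert: 156.4 mg = 0.15640 g.
n(Pb(NO3)2) = 0.15640 g / 331.22 g/mol = 0.00047219 mol.
From the equation the Pb(NO3)2:PbO mole ratio is 2:2, so n(PbO) = 0.00047219 × 2/2 = 0.00047219 mol.
Mass of PbO = 0.00047219 mol × 223.20 g/mol = 0.10539 g.

0.1054 g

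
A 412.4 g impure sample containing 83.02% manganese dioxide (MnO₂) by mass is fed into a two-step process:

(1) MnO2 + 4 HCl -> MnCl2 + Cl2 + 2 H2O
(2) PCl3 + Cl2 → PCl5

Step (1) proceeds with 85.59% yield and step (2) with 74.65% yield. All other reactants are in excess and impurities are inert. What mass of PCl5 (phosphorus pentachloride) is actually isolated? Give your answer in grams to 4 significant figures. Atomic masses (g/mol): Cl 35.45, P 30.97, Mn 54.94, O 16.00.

Pure MnO2 = 412.4 × 0.8302 = 342.37 g.
M(MnO2) = 54.94 + 2(16.00) = 86.94 g/mol.
M(PCl5) = 30.97 + 5(35.45) = 208.22 g/mol.
n(MnO2) = 342.37 / 86.94 = 3.9381 mol.
Step 1 (MnO2:Cl2 = 1:1): theoretical n(Cl2) = 3.9381 mol; at 85.59% yield, n(Cl2) = 3.3706 mol.
Step 2 (Cl2:PCl5 = 1:1): theoretical n(PCl5) = 3.3706 mol, so theoretical mass = 3.3706 × 208.22 = 701.82 g.
At 74.65% yield, actual mass of PCl5 = 701.82 × 0.7465 = 523.91 g.

523.9 g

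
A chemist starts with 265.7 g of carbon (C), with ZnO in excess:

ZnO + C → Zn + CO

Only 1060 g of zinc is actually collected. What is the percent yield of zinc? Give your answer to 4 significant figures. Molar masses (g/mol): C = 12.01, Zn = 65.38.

n(C) = 265.70 g / 12.01 g/mol = 22.123 mol.
From the equation the C:Zn mole ratio is 1:1, so n(Zn) = 22.123 × 1/1 = 22.123 mol.
Mass of Zn = 22.123 mol × 65.38 g/mol = 1446.4 g.
This is the theoretical yield. Percent yield = 1060 g / 1446.4 g × 100% = 73.285%.

73.28 %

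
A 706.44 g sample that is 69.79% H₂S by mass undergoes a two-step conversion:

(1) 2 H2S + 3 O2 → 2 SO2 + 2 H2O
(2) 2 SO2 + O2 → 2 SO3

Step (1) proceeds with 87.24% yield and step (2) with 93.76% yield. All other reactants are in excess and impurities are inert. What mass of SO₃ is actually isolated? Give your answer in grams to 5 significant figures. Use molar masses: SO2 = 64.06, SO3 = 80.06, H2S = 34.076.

Pure H2S = 706.44 × 0.6979 = 493.024 g.
n(H2S) = 493.024 / 34.076 = 14.4684 mol.
Step 1 (H2S:SO2 = 2:2): theoretical n(SO2) = 14.4684 mol; at 87.24% yield, n(SO2) = 12.6222 mol.
Step 2 (SO2:SO3 = 2:2): theoretical n(SO3) = 12.6222 mol, so theoretical mass = 12.6222 × 80.06 = 1010.53 g.
At 93.76% yield, actual mass of SO3 = 1010.53 × 0.9376 = 947.477 g.

947.48 g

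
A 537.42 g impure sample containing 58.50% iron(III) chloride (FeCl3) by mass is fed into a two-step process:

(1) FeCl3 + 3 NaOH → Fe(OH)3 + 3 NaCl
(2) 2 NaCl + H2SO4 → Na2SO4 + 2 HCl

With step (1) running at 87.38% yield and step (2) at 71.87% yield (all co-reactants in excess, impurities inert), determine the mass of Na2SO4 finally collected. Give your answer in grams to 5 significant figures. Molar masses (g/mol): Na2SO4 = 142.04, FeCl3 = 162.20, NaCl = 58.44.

259.35 g

Pure FeCl3 = 537.42 × 0.5850 = 314.391 g.
n(FeCl3) = 314.391 / 162.20 = 1.93829 mol.
Step 1 (FeCl3:NaCl = 1:3): theoretical n(NaCl) = 5.81487 mol; at 87.38% yield, n(NaCl) = 5.08103 mol.
Step 2 (NaCl:Na2SO4 = 2:1): theoretical n(Na2SO4) = 2.54052 mol, so theoretical mass = 2.54052 × 142.04 = 360.855 g.
At 71.87% yield, actual mass of Na2SO4 = 360.855 × 0.7187 = 259.347 g.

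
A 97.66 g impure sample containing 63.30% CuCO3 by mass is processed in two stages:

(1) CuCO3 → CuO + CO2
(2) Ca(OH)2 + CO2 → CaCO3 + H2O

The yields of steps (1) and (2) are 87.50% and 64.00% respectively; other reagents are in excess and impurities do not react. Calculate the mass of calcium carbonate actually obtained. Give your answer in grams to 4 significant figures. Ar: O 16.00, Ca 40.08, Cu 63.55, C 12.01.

28.04 g

Pure CuCO3 = 97.66 × 0.6330 = 61.819 g.
M(CuCO3) = 63.55 + 12.01 + 3(16.00) = 123.56 g/mol.
M(CaCO3) = 40.08 + 12.01 + 3(16.00) = 100.09 g/mol.
n(CuCO3) = 61.819 / 123.56 = 0.50031 mol.
Step 1 (CuCO3:CO2 = 1:1): theoretical n(CO2) = 0.50031 mol; at 87.50% yield, n(CO2) = 0.43777 mol.
Step 2 (CO2:CaCO3 = 1:1): theoretical n(CaCO3) = 0.43777 mol, so theoretical mass = 0.43777 × 100.09 = 43.817 g.
At 64.00% yield, actual mass of CaCO3 = 43.817 × 0.6400 = 28.043 g.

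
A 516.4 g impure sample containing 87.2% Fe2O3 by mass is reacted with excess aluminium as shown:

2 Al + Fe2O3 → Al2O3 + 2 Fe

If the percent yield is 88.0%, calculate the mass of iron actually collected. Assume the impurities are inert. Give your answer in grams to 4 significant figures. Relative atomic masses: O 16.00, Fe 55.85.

Pure Fe2O3 available = 516.4 g × 0.872 = 450.30 g.
M(Fe2O3) = 2(55.85) + 3(16.00) = 159.70 g/mol.
M(Fe) = 55.85 g/mol.
n(Fe2O3) = 450.30 g / 159.70 g/mol = 2.8197 mol.
From the equation the Fe2O3:Fe mole ratio is 1:2, so n(Fe) = 2.8197 × 2/1 = 5.6393 mol.
Mass of Fe = 5.6393 mol × 55.85 g/mol = 314.96 g.
Actual mass collected = 314.96 g × 0.880 = 277.16 g.

277.2 g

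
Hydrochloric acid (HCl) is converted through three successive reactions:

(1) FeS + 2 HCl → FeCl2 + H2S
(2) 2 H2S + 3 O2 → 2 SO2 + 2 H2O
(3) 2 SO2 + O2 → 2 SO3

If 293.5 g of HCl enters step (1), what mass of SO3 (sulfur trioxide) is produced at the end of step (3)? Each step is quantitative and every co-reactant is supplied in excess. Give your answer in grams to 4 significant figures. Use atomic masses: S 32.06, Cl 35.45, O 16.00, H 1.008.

M(HCl) = 1.008 + 35.45 = 36.458 g/mol.
M(SO3) = 32.06 + 3(16.00) = 80.06 g/mol.
n(HCl) = 293.5 / 36.458 = 8.0504 mol.
Reaction (1): HCl→H2S ratio 2:1 ⇒ n(H2S) = 4.0252 mol.
Reaction (2): H2S→SO2 ratio 2:2 ⇒ n(SO2) = 4.0252 mol.
Reaction (3): SO2→SO3 ratio 2:2 ⇒ n(SO3) = 4.0252 mol.
Mass of SO3 = 4.0252 × 80.06 = 322.26 g.

322.3 g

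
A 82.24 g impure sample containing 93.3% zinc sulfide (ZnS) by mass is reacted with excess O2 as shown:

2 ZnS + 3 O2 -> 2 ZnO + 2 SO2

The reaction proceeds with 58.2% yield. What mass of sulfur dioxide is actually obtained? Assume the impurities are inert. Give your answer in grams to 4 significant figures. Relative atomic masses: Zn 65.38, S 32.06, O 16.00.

Pure ZnS available = 82.24 g × 0.933 = 76.730 g.
M(ZnS) = 65.38 + 32.06 = 97.44 g/mol.
M(SO2) = 32.06 + 2(16.00) = 64.06 g/mol.
n(ZnS) = 76.730 g / 97.44 g/mol = 0.78746 mol.
From the equation the ZnS:SO2 mole ratio is 2:2, so n(SO2) = 0.78746 × 2/2 = 0.78746 mol.
Mass of SO2 = 0.78746 mol × 64.06 g/mol = 50.445 g.
Actual mass collected = 50.445 g × 0.582 = 29.359 g.

29.36 g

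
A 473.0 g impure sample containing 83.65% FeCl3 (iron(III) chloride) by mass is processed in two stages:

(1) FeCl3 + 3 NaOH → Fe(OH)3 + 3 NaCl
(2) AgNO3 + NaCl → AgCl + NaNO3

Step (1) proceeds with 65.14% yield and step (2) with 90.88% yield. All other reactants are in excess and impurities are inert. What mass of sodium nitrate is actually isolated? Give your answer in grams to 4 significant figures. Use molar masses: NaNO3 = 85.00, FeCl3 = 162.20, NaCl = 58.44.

Pure FeCl3 = 473.0 × 0.8365 = 395.66 g.
n(FeCl3) = 395.66 / 162.20 = 2.4394 mol.
Step 1 (FeCl3:NaCl = 1:3): theoretical n(NaCl) = 7.3181 mol; at 65.14% yield, n(NaCl) = 4.7670 mol.
Step 2 (NaCl:NaNO3 = 1:1): theoretical n(NaNO3) = 4.7670 mol, so theoretical mass = 4.7670 × 85.00 = 405.20 g.
At 90.88% yield, actual mass of NaNO3 = 405.20 × 0.9088 = 368.24 g.

368.2 g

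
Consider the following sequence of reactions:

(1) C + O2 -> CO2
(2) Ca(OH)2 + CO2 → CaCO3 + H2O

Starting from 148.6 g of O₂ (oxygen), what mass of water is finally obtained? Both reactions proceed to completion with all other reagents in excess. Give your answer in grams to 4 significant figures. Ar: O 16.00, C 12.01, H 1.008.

83.66 g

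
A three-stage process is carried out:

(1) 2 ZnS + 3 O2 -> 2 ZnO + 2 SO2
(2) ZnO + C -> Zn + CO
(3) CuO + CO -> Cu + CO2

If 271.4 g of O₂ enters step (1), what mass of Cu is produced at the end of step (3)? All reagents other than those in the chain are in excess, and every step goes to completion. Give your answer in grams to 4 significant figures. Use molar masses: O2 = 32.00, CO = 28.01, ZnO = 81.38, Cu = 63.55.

359.3 g

n(O2) = 271.4 / 32.00 = 8.4812 mol.
Reaction (1): O2→ZnO ratio 3:2 ⇒ n(ZnO) = 5.6542 mol.
Reaction (2): ZnO→CO ratio 1:1 ⇒ n(CO) = 5.6542 mol.
Reaction (3): CO→Cu ratio 1:1 ⇒ n(Cu) = 5.6542 mol.
Mass of Cu = 5.6542 × 63.55 = 359.32 g.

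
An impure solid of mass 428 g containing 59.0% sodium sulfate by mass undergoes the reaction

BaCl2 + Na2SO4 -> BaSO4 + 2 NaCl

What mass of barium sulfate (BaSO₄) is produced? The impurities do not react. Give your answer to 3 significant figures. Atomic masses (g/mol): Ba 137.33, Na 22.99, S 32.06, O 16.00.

Mass of pure Na2SO4 = 428 g × 0.590 = 252.5 g.
M(Na2SO4) = 2(22.99) + 32.06 + 4(16.00) = 142.04 g/mol.
M(BaSO4) = 137.33 + 32.06 + 4(16.00) = 233.39 g/mol.
n(Na2SO4) = 252.5 g / 142.04 g/mol = 1.778 mol.
From the equation the Na2SO4:BaSO4 mole ratio is 1:1, so n(BaSO4) = 1.778 × 1/1 = 1.778 mol.
Mass of BaSO4 = 1.778 mol × 233.39 g/mol = 414.9 g.

415 g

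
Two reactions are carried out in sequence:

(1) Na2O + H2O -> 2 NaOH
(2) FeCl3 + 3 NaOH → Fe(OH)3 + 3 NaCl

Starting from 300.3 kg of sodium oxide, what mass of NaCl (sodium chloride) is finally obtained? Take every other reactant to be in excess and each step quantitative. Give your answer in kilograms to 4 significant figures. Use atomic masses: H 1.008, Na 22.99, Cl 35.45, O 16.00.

M(Na2O) = 2(22.99) + 16.00 = 61.98 g/mol.
M(NaCl) = 22.99 + 35.45 = 58.44 g/mol.
300.3 kg = 300300 g.
n(Na2O) = 300300 / 61.98 = 4845.1 mol.
Step 1 gives a 1:2 ratio of Na2O to NaOH, so n(NaOH) = 9690.2 mol.
In step 2 the NaOH:NaCl ratio is 3:3, so n(NaCl) = 9690.2 mol.
Mass of NaCl = 9690.2 × 58.44 = 566300 g = 566.3 kg.

566.3 kg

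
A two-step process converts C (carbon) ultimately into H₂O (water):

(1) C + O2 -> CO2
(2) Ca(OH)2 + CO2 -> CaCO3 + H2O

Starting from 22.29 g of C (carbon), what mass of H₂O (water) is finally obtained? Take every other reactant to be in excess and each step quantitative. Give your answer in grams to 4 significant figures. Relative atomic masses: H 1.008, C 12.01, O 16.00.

33.44 g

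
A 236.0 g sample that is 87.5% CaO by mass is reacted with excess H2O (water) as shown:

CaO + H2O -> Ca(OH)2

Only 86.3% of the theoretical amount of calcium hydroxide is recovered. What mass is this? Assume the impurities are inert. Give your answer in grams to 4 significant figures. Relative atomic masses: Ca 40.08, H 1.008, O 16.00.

Pure CaO available = 236.0 g × 0.875 = 206.50 g.
M(CaO) = 40.08 + 16.00 = 56.08 g/mol.
M(Ca(OH)2) = 40.08 + 2(16.00) + 2(1.008) = 74.096 g/mol.
n(CaO) = 206.50 g / 56.08 g/mol = 3.6822 mol.
From the equation the CaO:Ca(OH)2 mole ratio is 1:1, so n(Ca(OH)2) = 3.6822 × 1/1 = 3.6822 mol.
Mass of Ca(OH)2 = 3.6822 mol × 74.096 g/mol = 272.84 g.
Actual mass collected = 272.84 g × 0.863 = 235.46 g.

235.5 g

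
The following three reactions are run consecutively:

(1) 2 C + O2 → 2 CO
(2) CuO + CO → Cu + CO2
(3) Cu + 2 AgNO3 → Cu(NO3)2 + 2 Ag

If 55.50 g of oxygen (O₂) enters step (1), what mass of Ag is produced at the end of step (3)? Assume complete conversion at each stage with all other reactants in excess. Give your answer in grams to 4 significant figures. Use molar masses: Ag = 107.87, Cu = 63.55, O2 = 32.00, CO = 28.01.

748.3 g

n(O2) = 55.50 / 32.00 = 1.7344 mol.
Reaction (1): O2→CO ratio 1:2 ⇒ n(CO) = 3.4688 mol.
Reaction (2): CO→Cu ratio 1:1 ⇒ n(Cu) = 3.4688 mol.
Reaction (3): Cu→Ag ratio 1:2 ⇒ n(Ag) = 6.9375 mol.
Mass of Ag = 6.9375 × 107.87 = 748.35 g.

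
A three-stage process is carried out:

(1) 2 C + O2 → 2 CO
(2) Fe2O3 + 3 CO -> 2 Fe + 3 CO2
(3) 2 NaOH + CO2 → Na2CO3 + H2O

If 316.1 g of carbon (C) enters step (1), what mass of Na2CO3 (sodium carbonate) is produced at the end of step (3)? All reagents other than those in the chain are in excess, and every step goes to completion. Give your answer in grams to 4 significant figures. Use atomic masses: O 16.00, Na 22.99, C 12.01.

2790 g

M(C) = 12.01 g/mol.
M(Na2CO3) = 2(22.99) + 12.01 + 3(16.00) = 105.99 g/mol.
n(C) = 316.1 / 12.01 = 26.320 mol.
Reaction (1): C→CO ratio 2:2 ⇒ n(CO) = 26.320 mol.
Reaction (2): CO→CO2 ratio 3:3 ⇒ n(CO2) = 26.320 mol.
Reaction (3): CO2→Na2CO3 ratio 1:1 ⇒ n(Na2CO3) = 26.320 mol.
Mass of Na2CO3 = 26.320 × 105.99 = 2789.6 g.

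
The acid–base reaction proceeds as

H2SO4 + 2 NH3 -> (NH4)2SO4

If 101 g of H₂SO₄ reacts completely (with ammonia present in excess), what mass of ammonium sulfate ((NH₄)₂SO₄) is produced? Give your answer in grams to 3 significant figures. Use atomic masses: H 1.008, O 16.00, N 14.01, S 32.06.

136 g

M(H2SO4) = 2(1.008) + 32.06 + 4(16.00) = 98.076 g/mol.
M((NH4)2SO4) = 2(14.01) + 8(1.008) + 32.06 + 4(16.00) = 132.144 g/mol.
n(H2SO4) = 101.0 g / 98.076 g/mol = 1.030 mol.
From the equation the H2SO4:(NH4)2SO4 mole ratio is 1:1, so n((NH4)2SO4) = 1.030 × 1/1 = 1.030 mol.
Mass of (NH4)2SO4 = 1.030 mol × 132.144 g/mol = 136.1 g.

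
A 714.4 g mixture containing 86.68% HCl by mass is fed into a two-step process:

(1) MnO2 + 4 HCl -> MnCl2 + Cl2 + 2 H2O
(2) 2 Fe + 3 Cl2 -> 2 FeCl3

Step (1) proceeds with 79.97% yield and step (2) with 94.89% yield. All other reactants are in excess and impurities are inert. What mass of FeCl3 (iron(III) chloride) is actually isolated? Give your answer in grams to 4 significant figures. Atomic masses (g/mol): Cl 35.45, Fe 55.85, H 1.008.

348.4 g

Pure HCl = 714.4 × 0.8668 = 619.24 g.
M(HCl) = 1.008 + 35.45 = 36.458 g/mol.
M(FeCl3) = 55.85 + 3(35.45) = 162.20 g/mol.
n(HCl) = 619.24 / 36.458 = 16.985 mol.
Step 1 (HCl:Cl2 = 4:1): theoretical n(Cl2) = 4.2463 mol; at 79.97% yield, n(Cl2) = 3.3957 mol.
Step 2 (Cl2:FeCl3 = 3:2): theoretical n(FeCl3) = 2.2638 mol, so theoretical mass = 2.2638 × 162.20 = 367.19 g.
At 94.89% yield, actual mass of FeCl3 = 367.19 × 0.9489 = 348.43 g.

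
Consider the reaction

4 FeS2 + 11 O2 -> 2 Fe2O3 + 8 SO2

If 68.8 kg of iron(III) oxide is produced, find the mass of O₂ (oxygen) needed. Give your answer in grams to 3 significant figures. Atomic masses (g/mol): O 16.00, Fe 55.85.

75800 g

M(Fe2O3) = 2(55.85) + 3(16.00) = 159.70 g/mol.
M(O2) = 2(16.00) = 32.00 g/mol.
Convert: 68.8 kg = 68800 g.
n(Fe2O3) = 68800 g / 159.70 g/mol = 430.8 mol.
From the equation the Fe2O3:O2 mole ratio is 2:11, so n(O2) = 430.8 × 11/2 = 2369 mol.
Mass of O2 = 2369 mol × 32.00 g/mol = 75820 g.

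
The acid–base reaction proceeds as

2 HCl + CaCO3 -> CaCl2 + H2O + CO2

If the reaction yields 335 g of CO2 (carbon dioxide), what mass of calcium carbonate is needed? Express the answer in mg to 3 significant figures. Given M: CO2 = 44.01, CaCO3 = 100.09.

n(CO2) = 335.0 g / 44.01 g/mol = 7.612 mol.
From the equation the CO2:CaCO3 mole ratio is 1:1, so n(CaCO3) = 7.612 × 1/1 = 7.612 mol.
Mass of CaCO3 = 7.612 mol × 100.09 g/mol = 761.9 g.
Converting to mg: 761.9 g = 762000 mg.

762000 mg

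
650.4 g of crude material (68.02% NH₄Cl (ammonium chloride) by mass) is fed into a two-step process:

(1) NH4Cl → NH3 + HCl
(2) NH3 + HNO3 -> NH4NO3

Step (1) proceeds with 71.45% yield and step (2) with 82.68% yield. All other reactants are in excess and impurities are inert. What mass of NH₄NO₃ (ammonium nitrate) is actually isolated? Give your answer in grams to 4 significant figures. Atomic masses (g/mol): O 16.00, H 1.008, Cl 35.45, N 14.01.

391.1 g

Pure NH4Cl = 650.4 × 0.6802 = 442.40 g.
M(NH4Cl) = 14.01 + 4(1.008) + 35.45 = 53.492 g/mol.
M(NH4NO3) = 2(14.01) + 4(1.008) + 3(16.00) = 80.052 g/mol.
n(NH4Cl) = 442.40 / 53.492 = 8.2704 mol.
Step 1 (NH4Cl:NH3 = 1:1): theoretical n(NH3) = 8.2704 mol; at 71.45% yield, n(NH3) = 5.9092 mol.
Step 2 (NH3:NH4NO3 = 1:1): theoretical n(NH4NO3) = 5.9092 mol, so theoretical mass = 5.9092 × 80.052 = 473.05 g.
At 82.68% yield, actual mass of NH4NO3 = 473.05 × 0.8268 = 391.11 g.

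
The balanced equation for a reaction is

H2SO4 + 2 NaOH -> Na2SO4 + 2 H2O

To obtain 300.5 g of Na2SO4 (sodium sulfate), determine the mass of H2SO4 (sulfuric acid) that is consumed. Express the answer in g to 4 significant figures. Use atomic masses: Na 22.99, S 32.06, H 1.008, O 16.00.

207.5 g

M(Na2SO4) = 2(22.99) + 32.06 + 4(16.00) = 142.04 g/mol.
M(H2SO4) = 2(1.008) + 32.06 + 4(16.00) = 98.076 g/mol.
n(Na2SO4) = 300.50 g / 142.04 g/mol = 2.1156 mol.
From the equation the Na2SO4:H2SO4 mole ratio is 1:1, so n(H2SO4) = 2.1156 × 1/1 = 2.1156 mol.
Mass of H2SO4 = 2.1156 mol × 98.076 g/mol = 207.49 g.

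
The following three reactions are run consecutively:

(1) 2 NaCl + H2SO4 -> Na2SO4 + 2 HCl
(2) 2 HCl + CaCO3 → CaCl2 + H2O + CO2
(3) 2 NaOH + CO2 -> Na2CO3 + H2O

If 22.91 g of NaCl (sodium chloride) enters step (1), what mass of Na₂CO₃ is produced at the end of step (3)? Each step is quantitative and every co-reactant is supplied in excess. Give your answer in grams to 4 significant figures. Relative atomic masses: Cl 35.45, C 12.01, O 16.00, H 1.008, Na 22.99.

M(NaCl) = 22.99 + 35.45 = 58.44 g/mol.
M(Na2CO3) = 2(22.99) + 12.01 + 3(16.00) = 105.99 g/mol.
n(NaCl) = 22.91 / 58.44 = 0.39203 mol.
Reaction (1): NaCl→HCl ratio 2:2 ⇒ n(HCl) = 0.39203 mol.
Reaction (2): HCl→CO2 ratio 2:1 ⇒ n(CO2) = 0.19601 mol.
Reaction (3): CO2→Na2CO3 ratio 1:1 ⇒ n(Na2CO3) = 0.19601 mol.
Mass of Na2CO3 = 0.19601 × 105.99 = 20.775 g.

20.78 g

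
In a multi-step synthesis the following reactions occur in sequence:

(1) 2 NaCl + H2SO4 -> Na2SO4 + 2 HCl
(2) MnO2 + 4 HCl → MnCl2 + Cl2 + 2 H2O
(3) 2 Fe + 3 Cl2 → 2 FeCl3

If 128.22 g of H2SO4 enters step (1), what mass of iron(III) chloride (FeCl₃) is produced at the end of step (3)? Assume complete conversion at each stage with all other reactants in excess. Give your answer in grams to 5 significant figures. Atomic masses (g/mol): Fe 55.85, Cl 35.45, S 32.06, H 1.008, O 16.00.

M(H2SO4) = 2(1.008) + 32.06 + 4(16.00) = 98.076 g/mol.
M(FeCl3) = 55.85 + 3(35.45) = 162.20 g/mol.
n(H2SO4) = 128.22 / 98.076 = 1.30735 mol.
Reaction (1): H2SO4→HCl ratio 1:2 ⇒ n(HCl) = 2.61471 mol.
Reaction (2): HCl→Cl2 ratio 4:1 ⇒ n(Cl2) = 0.653677 mol.
Reaction (3): Cl2→FeCl3 ratio 3:2 ⇒ n(FeCl3) = 0.435784 mol.
Mass of FeCl3 = 0.435784 × 162.20 = 70.6842 g.

70.684 g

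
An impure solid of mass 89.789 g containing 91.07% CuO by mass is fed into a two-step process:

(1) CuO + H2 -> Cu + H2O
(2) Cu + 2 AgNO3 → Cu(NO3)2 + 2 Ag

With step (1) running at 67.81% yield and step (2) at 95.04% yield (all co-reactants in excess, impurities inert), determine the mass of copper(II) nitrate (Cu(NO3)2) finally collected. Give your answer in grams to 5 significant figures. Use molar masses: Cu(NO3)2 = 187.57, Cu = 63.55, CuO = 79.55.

124.26 g

Pure CuO = 89.789 × 0.9107 = 81.7708 g.
n(CuO) = 81.7708 / 79.55 = 1.02792 mol.
Step 1 (CuO:Cu = 1:1): theoretical n(Cu) = 1.02792 mol; at 67.81% yield, n(Cu) = 0.697031 mol.
Step 2 (Cu:Cu(NO3)2 = 1:1): theoretical n(Cu(NO3)2) = 0.697031 mol, so theoretical mass = 0.697031 × 187.57 = 130.742 g.
At 95.04% yield, actual mass of Cu(NO3)2 = 130.742 × 0.9504 = 124.257 g.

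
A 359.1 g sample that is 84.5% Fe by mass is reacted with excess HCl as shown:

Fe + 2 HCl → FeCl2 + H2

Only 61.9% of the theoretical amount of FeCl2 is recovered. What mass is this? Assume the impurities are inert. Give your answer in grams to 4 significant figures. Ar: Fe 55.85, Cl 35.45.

Pure Fe available = 359.1 g × 0.845 = 303.44 g.
M(Fe) = 55.85 g/mol.
M(FeCl2) = 55.85 + 2(35.45) = 126.75 g/mol.
n(Fe) = 303.44 g / 55.85 g/mol = 5.4331 mol.
From the equation the Fe:FeCl2 mole ratio is 1:1, so n(FeCl2) = 5.4331 × 1/1 = 5.4331 mol.
Mass of FeCl2 = 5.4331 mol × 126.75 g/mol = 688.65 g.
Actual mass collected = 688.65 g × 0.619 = 426.27 g.

426.3 g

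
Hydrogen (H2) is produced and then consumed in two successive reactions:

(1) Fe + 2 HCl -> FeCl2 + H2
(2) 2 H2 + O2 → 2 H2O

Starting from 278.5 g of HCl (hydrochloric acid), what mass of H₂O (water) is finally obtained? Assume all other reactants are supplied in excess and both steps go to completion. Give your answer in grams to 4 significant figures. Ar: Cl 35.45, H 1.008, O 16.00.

68.81 g

M(HCl) = 1.008 + 35.45 = 36.458 g/mol.
M(H2O) = 2(1.008) + 16.00 = 18.016 g/mol.
n(HCl) = 278.50 / 36.458 = 7.6389 mol.
Step 1 gives a 2:1 ratio of HCl to H2, so n(H2) = 3.8195 mol.
In step 2 the H2:H2O ratio is 2:2, so n(H2O) = 3.8195 mol.
Mass of H2O = 3.8195 × 18.016 = 68.811 g.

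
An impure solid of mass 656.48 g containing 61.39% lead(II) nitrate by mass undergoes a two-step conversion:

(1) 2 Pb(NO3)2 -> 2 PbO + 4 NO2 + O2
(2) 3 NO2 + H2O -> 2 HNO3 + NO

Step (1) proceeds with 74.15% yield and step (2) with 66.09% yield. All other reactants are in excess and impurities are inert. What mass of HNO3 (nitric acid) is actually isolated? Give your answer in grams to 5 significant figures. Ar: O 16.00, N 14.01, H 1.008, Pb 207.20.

50.102 g

Pure Pb(NO3)2 = 656.48 × 0.6139 = 403.013 g.
M(Pb(NO3)2) = 207.20 + 2(14.01) + 6(16.00) = 331.22 g/mol.
M(HNO3) = 1.008 + 14.01 + 3(16.00) = 63.018 g/mol.
n(Pb(NO3)2) = 403.013 / 331.22 = 1.21675 mol.
Step 1 (Pb(NO3)2:NO2 = 2:4): theoretical n(NO2) = 2.43351 mol; at 74.15% yield, n(NO2) = 1.80445 mol.
Step 2 (NO2:HNO3 = 3:2): theoretical n(HNO3) = 1.20296 mol, so theoretical mass = 1.20296 × 63.018 = 75.8084 g.
At 66.09% yield, actual mass of HNO3 = 75.8084 × 0.6609 = 50.1017 g.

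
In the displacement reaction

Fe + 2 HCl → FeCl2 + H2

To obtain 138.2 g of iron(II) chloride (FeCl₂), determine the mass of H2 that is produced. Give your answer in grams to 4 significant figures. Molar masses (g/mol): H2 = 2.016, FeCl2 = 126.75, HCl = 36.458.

2.198 g

n(FeCl2) = 138.20 g / 126.75 g/mol = 1.0903 mol.
From the equation the FeCl2:H2 mole ratio is 1:1, so n(H2) = 1.0903 × 1/1 = 1.0903 mol.
Mass of H2 = 1.0903 mol × 2.016 g/mol = 2.1981 g.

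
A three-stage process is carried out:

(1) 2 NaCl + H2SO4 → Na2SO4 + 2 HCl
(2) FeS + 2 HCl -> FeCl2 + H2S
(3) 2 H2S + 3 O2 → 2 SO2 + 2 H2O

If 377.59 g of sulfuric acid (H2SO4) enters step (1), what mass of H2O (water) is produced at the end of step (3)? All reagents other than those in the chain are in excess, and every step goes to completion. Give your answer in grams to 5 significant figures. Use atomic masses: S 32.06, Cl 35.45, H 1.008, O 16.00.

69.361 g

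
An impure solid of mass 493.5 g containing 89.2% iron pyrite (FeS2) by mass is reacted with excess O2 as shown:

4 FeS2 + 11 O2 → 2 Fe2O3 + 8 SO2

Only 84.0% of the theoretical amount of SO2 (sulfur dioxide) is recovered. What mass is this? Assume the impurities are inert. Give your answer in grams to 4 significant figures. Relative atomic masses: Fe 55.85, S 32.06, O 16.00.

394.9 g

Pure FeS2 available = 493.5 g × 0.892 = 440.20 g.
M(FeS2) = 55.85 + 2(32.06) = 119.97 g/mol.
M(SO2) = 32.06 + 2(16.00) = 64.06 g/mol.
n(FeS2) = 440.20 g / 119.97 g/mol = 3.6693 mol.
From the equation the FeS2:SO2 mole ratio is 4:8, so n(SO2) = 3.6693 × 8/4 = 7.3385 mol.
Mass of SO2 = 7.3385 mol × 64.06 g/mol = 470.11 g.
Actual mass collected = 470.11 g × 0.840 = 394.89 g.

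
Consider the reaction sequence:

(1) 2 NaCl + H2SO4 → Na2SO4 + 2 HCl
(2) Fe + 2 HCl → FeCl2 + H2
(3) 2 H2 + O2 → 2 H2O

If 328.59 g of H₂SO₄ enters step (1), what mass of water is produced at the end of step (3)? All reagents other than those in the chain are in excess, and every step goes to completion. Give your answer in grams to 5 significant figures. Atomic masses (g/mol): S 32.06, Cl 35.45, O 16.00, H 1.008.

M(H2SO4) = 2(1.008) + 32.06 + 4(16.00) = 98.076 g/mol.
M(H2O) = 2(1.008) + 16.00 = 18.016 g/mol.
n(H2SO4) = 328.59 / 98.076 = 3.35036 mol.
Reaction (1): H2SO4→HCl ratio 1:2 ⇒ n(HCl) = 6.70072 mol.
Reaction (2): HCl→H2 ratio 2:1 ⇒ n(H2) = 3.35036 mol.
Reaction (3): H2→H2O ratio 2:2 ⇒ n(H2O) = 3.35036 mol.
Mass of H2O = 3.35036 × 18.016 = 60.3601 g.

60.360 g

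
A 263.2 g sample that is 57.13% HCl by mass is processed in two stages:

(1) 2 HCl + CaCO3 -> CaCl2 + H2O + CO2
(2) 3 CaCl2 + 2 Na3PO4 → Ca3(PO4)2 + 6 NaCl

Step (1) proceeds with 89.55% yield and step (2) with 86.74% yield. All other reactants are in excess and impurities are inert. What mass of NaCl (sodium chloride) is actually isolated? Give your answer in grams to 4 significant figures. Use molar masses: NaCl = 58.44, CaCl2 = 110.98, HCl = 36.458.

187.2 g

Pure HCl = 263.2 × 0.5713 = 150.37 g.
n(HCl) = 150.37 / 36.458 = 4.1244 mol.
Step 1 (HCl:CaCl2 = 2:1): theoretical n(CaCl2) = 2.0622 mol; at 89.55% yield, n(CaCl2) = 1.8467 mol.
Step 2 (CaCl2:NaCl = 3:6): theoretical n(NaCl) = 3.6934 mol, so theoretical mass = 3.6934 × 58.44 = 215.84 g.
At 86.74% yield, actual mass of NaCl = 215.84 × 0.8674 = 187.22 g.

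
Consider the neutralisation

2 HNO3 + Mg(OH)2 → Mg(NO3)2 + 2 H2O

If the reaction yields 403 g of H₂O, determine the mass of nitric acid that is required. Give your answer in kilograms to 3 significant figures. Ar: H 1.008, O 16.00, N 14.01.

1.41 kg

M(H2O) = 2(1.008) + 16.00 = 18.016 g/mol.
M(HNO3) = 1.008 + 14.01 + 3(16.00) = 63.018 g/mol.
n(H2O) = 403.0 g / 18.016 g/mol = 22.37 mol.
From the equation the H2O:HNO3 mole ratio is 2:2, so n(HNO3) = 22.37 × 2/2 = 22.37 mol.
Mass of HNO3 = 22.37 mol × 63.018 g/mol = 1410 g.
Converting to kg: 1410 g = 1.41 kg.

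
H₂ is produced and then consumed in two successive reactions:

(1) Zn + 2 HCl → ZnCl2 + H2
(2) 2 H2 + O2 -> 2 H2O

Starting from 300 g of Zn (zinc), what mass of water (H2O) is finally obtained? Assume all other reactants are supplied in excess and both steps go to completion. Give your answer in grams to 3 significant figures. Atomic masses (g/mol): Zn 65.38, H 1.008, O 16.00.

82.7 g

M(Zn) = 65.38 g/mol.
M(H2O) = 2(1.008) + 16.00 = 18.016 g/mol.
n(Zn) = 300.0 / 65.38 = 4.589 mol.
Step 1 gives a 1:1 ratio of Zn to H2, so n(H2) = 4.589 mol.
In step 2 the H2:H2O ratio is 2:2, so n(H2O) = 4.589 mol.
Mass of H2O = 4.589 × 18.016 = 82.67 g.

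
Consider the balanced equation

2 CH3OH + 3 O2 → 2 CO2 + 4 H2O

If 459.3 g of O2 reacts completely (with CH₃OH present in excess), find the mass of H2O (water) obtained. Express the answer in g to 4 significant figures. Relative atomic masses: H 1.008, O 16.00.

M(O2) = 2(16.00) = 32.00 g/mol.
M(H2O) = 2(1.008) + 16.00 = 18.016 g/mol.
n(O2) = 459.30 g / 32.00 g/mol = 14.353 mol.
From the equation the O2:H2O mole ratio is 3:4, so n(H2O) = 14.353 × 4/3 = 19.137 mol.
Mass of H2O = 19.137 mol × 18.016 g/mol = 344.78 g.

344.8 g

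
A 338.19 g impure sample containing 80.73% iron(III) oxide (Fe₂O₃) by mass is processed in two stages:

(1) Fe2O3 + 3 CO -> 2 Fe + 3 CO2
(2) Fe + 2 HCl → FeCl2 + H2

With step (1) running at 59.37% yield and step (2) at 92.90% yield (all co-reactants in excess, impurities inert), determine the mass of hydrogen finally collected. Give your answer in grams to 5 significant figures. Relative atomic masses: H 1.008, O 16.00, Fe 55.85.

Pure Fe2O3 = 338.19 × 0.8073 = 273.021 g.
M(Fe2O3) = 2(55.85) + 3(16.00) = 159.70 g/mol.
M(H2) = 2(1.008) = 2.016 g/mol.
n(Fe2O3) = 273.021 / 159.70 = 1.70959 mol.
Step 1 (Fe2O3:Fe = 1:2): theoretical n(Fe) = 3.41917 mol; at 59.37% yield, n(Fe) = 2.02996 mol.
Step 2 (Fe:H2 = 1:1): theoretical n(H2) = 2.02996 mol, so theoretical mass = 2.02996 × 2.016 = 4.09240 g.
At 92.90% yield, actual mass of H2 = 4.09240 × 0.9290 = 3.80184 g.

3.8018 g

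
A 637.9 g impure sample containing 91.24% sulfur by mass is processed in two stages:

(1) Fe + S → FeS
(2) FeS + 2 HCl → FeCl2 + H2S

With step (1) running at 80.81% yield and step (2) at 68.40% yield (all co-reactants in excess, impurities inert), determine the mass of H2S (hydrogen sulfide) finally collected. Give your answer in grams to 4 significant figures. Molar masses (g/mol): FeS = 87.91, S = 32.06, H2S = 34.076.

341.9 g

Pure S = 637.9 × 0.9124 = 582.02 g.
n(S) = 582.02 / 32.06 = 18.154 mol.
Step 1 (S:FeS = 1:1): theoretical n(FeS) = 18.154 mol; at 80.81% yield, n(FeS) = 14.670 mol.
Step 2 (FeS:H2S = 1:1): theoretical n(H2S) = 14.670 mol, so theoretical mass = 14.670 × 34.076 = 499.91 g.
At 68.40% yield, actual mass of H2S = 499.91 × 0.6840 = 341.94 g.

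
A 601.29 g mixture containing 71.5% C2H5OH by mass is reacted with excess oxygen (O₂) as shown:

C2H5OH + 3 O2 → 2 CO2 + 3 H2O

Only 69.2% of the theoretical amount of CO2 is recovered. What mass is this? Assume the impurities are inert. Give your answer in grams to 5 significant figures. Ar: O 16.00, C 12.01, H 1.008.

568.43 g

Pure C2H5OH available = 601.29 g × 0.715 = 429.922 g.
M(C2H5OH) = 2(12.01) + 6(1.008) + 16.00 = 46.068 g/mol.
M(CO2) = 12.01 + 2(16.00) = 44.01 g/mol.
n(C2H5OH) = 429.922 g / 46.068 g/mol = 9.33234 mol.
From the equation the C2H5OH:CO2 mole ratio is 1:2, so n(CO2) = 9.33234 × 2/1 = 18.6647 mol.
Mass of CO2 = 18.6647 mol × 44.01 g/mol = 821.433 g.
Actual mass collected = 821.433 g × 0.692 = 568.431 g.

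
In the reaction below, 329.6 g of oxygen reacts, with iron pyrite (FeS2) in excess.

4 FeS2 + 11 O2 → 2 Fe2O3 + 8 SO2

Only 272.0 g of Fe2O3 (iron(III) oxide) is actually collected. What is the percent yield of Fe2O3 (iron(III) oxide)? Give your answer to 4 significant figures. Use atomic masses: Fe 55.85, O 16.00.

M(O2) = 2(16.00) = 32.00 g/mol.
M(Fe2O3) = 2(55.85) + 3(16.00) = 159.70 g/mol.
n(O2) = 329.60 g / 32.00 g/mol = 10.300 mol.
From the equation the O2:Fe2O3 mole ratio is 11:2, so n(Fe2O3) = 10.300 × 2/11 = 1.8727 mol.
Mass of Fe2O3 = 1.8727 mol × 159.70 g/mol = 299.07 g.
This is the theoretical yield. Percent yield = 272.0 g / 299.07 g × 100% = 90.947%.

90.95 %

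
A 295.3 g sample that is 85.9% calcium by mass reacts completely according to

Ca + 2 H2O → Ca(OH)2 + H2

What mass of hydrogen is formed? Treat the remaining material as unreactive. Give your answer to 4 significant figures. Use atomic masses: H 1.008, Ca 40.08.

12.76 g

Mass of pure Ca = 295.3 g × 0.859 = 253.66 g.
M(Ca) = 40.08 g/mol.
M(H2) = 2(1.008) = 2.016 g/mol.
n(Ca) = 253.66 g / 40.08 g/mol = 6.3289 mol.
From the equation the Ca:H2 mole ratio is 1:1, so n(H2) = 6.3289 × 1/1 = 6.3289 mol.
Mass of H2 = 6.3289 mol × 2.016 g/mol = 12.759 g.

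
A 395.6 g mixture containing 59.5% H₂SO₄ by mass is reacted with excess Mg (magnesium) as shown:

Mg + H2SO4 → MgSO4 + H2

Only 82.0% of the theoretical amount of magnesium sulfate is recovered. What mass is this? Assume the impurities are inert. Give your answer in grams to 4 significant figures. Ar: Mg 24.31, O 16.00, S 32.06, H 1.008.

236.9 g

Pure H2SO4 available = 395.6 g × 0.595 = 235.38 g.
M(H2SO4) = 2(1.008) + 32.06 + 4(16.00) = 98.076 g/mol.
M(MgSO4) = 24.31 + 32.06 + 4(16.00) = 120.37 g/mol.
n(H2SO4) = 235.38 g / 98.076 g/mol = 2.4000 mol.
From the equation the H2SO4:MgSO4 mole ratio is 1:1, so n(MgSO4) = 2.4000 × 1/1 = 2.4000 mol.
Mass of MgSO4 = 2.4000 mol × 120.37 g/mol = 288.89 g.
Actual mass collected = 288.89 g × 0.820 = 236.89 g.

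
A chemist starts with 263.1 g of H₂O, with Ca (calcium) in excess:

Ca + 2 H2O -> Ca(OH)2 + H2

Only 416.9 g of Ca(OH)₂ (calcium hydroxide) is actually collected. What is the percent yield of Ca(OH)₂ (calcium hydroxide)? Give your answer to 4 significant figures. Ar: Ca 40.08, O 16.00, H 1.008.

77.06 %

M(H2O) = 2(1.008) + 16.00 = 18.016 g/mol.
M(Ca(OH)2) = 40.08 + 2(16.00) + 2(1.008) = 74.096 g/mol.
n(H2O) = 263.10 g / 18.016 g/mol = 14.604 mol.
From the equation the H2O:Ca(OH)2 mole ratio is 2:1, so n(Ca(OH)2) = 14.604 × 1/2 = 7.3018 mol.
Mass of Ca(OH)2 = 7.3018 mol × 74.096 g/mol = 541.04 g.
This is the theoretical yield. Percent yield = 416.9 g / 541.04 g × 100% = 77.056%.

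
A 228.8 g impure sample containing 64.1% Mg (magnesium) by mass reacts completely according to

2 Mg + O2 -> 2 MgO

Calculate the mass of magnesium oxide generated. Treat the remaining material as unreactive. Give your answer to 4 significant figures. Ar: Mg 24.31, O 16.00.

243.2 g

Mass of pure Mg = 228.8 g × 0.641 = 146.66 g.
M(Mg) = 24.31 g/mol.
M(MgO) = 24.31 + 16.00 = 40.31 g/mol.
n(Mg) = 146.66 g / 24.31 g/mol = 6.0329 mol.
From the equation the Mg:MgO mole ratio is 2:2, so n(MgO) = 6.0329 × 2/2 = 6.0329 mol.
Mass of MgO = 6.0329 mol × 40.31 g/mol = 243.19 g.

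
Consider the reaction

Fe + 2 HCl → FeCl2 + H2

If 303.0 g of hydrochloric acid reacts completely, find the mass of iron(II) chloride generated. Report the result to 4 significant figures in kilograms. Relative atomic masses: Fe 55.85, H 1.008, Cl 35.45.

M(HCl) = 1.008 + 35.45 = 36.458 g/mol.
M(FeCl2) = 55.85 + 2(35.45) = 126.75 g/mol.
n(HCl) = 303.00 g / 36.458 g/mol = 8.3109 mol.
From the equation the HCl:FeCl2 mole ratio is 2:1, so n(FeCl2) = 8.3109 × 1/2 = 4.1555 mol.
Mass of FeCl2 = 4.1555 mol × 126.75 g/mol = 526.71 g.
Converting to kg: 526.71 g = 0.5267 kg.

0.5267 kg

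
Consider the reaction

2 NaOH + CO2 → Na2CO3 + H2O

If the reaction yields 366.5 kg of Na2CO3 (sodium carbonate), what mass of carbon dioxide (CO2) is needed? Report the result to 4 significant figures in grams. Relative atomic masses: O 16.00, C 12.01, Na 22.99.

M(Na2CO3) = 2(22.99) + 12.01 + 3(16.00) = 105.99 g/mol.
M(CO2) = 12.01 + 2(16.00) = 44.01 g/mol.
Convert: 366.5 kg = 366500 g.
n(Na2CO3) = 366500 g / 105.99 g/mol = 3457.9 mol.
From the equation the Na2CO3:CO2 mole ratio is 1:1, so n(CO2) = 3457.9 × 1/1 = 3457.9 mol.
Mass of CO2 = 3457.9 mol × 44.01 g/mol = 152180 g.

152200 g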